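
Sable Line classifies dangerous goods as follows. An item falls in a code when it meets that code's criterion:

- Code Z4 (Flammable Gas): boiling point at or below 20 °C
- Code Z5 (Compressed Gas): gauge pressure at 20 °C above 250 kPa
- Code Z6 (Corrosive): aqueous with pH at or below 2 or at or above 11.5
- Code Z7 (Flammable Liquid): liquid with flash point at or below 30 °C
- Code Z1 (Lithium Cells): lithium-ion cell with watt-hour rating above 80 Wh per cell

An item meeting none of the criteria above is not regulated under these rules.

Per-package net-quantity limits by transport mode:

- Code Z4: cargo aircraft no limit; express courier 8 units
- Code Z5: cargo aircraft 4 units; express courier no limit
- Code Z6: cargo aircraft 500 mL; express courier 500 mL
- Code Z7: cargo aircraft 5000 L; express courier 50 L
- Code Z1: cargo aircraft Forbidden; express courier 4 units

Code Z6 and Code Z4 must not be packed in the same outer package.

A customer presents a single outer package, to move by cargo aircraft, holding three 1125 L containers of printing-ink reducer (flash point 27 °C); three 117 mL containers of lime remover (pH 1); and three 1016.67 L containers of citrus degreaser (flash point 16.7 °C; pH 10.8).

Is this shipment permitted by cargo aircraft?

With flash point 27 °C (≤ 30 °C), the printing-ink reducer falls in Code Z7.
With pH 1 (≤ 2), the lime remover falls in Code Z6.
Flash point 16.7 °C meets the Code Z7 criterion (Flammable Liquid), so the citrus degreaser is Code Z7.
Code Z7 net quantity: (three 1125 L containers = 3375 L) + (three 1016.67 L containers = 3050.01 L) = 6425.01 L.
6425.01 L > 5000 L (cargo aircraft limit, Code Z7) — over the limit.
Code Z6 quantity: three 117 mL containers = 351 mL.
351 mL ≤ 500 mL (cargo aircraft limit, Code Z6) — within limit.
The segregation rule (Code Z6 with Code Z4) does not apply to Code Z7 with Code Z6.

No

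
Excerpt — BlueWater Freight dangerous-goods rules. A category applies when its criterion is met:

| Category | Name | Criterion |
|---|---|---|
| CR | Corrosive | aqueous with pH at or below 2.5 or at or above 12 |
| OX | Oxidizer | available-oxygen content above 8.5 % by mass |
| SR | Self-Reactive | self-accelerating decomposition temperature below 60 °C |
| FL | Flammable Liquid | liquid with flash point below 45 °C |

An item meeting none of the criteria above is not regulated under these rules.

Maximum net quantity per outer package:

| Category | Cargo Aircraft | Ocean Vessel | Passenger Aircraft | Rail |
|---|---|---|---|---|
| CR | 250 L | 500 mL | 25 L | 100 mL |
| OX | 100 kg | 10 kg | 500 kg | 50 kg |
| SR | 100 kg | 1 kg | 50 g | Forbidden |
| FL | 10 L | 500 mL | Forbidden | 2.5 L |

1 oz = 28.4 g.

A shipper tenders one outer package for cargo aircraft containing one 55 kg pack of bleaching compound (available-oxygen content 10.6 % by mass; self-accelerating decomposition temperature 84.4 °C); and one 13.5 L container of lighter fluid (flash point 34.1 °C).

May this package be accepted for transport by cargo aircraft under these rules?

Available-oxygen content 10.6 % by mass meets the Category OX criterion (Oxidizer), so the bleaching compound is Category OX.
Flash point 34.1 °C meets the Category FL criterion (Flammable Liquid), so the lighter fluid is Category FL.
Category FL quantity: 13.5 L.
That exceeds the Category FL cargo aircraft limit of 10 L.
Category OX quantity: 55 kg.
55 kg is within the cargo aircraft limit of 100 kg for Category OX.

No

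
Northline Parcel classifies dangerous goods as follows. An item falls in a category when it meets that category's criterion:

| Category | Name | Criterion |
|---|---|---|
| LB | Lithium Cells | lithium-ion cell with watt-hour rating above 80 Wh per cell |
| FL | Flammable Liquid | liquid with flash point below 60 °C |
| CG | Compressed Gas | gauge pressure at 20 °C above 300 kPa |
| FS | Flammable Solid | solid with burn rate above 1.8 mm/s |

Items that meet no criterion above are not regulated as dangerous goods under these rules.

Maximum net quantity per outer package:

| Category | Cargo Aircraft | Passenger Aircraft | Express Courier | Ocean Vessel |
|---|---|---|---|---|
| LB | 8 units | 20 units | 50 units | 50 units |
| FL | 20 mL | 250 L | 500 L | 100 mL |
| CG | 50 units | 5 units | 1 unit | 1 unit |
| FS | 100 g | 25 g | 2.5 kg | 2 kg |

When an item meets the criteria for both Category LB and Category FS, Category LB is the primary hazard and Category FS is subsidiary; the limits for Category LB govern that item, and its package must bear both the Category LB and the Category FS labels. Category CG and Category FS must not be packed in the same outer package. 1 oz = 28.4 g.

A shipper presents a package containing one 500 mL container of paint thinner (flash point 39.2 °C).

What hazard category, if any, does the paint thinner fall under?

Category FL

Paint thinner: flash point 39.2 °C < 60 °C → Category FL (Flammable Liquid).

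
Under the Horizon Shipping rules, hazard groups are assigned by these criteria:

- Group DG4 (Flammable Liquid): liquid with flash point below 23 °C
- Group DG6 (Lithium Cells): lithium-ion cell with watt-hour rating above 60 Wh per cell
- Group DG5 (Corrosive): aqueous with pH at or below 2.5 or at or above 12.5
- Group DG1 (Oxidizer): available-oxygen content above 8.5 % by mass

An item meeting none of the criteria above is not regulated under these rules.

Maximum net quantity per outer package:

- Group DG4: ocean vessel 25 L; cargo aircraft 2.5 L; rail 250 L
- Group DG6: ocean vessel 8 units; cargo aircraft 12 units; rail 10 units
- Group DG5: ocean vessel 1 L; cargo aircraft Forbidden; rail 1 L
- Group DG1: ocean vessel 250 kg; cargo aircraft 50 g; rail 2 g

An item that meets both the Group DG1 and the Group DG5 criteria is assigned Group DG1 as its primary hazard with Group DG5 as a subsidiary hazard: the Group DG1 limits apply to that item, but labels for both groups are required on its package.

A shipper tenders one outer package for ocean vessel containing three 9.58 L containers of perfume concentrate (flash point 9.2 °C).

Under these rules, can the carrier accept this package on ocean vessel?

The perfume concentrate has flash point 9.2 °C, which is < 23 °C, so it is Group DG4 (Flammable Liquid).
Group DG4 quantity: three 9.58 L containers = 28.74 L.
28.74 L exceeds the ocean vessel limit of 25 L for Group DG4.

No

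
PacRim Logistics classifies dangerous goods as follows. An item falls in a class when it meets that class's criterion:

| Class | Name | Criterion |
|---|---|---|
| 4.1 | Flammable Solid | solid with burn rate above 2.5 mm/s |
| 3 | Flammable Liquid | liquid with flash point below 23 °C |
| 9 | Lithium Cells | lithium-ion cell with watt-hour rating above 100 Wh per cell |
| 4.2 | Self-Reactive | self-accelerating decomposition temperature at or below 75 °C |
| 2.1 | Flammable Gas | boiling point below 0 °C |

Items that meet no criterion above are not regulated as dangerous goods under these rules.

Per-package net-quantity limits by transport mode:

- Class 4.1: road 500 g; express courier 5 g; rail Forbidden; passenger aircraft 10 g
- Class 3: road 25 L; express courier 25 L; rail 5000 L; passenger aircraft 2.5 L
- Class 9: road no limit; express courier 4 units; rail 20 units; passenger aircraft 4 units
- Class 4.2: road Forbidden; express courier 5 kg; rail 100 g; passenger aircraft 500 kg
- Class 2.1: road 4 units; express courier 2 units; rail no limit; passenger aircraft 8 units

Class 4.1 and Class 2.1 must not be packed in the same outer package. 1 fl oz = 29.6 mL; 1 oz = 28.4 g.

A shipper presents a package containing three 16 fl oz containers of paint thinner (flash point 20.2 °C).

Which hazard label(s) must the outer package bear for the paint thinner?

The paint thinner has flash point 20.2 °C, which is < 23 °C, so it is Class 3 (Flammable Liquid).
Only the Class 3 label is required.

Class 3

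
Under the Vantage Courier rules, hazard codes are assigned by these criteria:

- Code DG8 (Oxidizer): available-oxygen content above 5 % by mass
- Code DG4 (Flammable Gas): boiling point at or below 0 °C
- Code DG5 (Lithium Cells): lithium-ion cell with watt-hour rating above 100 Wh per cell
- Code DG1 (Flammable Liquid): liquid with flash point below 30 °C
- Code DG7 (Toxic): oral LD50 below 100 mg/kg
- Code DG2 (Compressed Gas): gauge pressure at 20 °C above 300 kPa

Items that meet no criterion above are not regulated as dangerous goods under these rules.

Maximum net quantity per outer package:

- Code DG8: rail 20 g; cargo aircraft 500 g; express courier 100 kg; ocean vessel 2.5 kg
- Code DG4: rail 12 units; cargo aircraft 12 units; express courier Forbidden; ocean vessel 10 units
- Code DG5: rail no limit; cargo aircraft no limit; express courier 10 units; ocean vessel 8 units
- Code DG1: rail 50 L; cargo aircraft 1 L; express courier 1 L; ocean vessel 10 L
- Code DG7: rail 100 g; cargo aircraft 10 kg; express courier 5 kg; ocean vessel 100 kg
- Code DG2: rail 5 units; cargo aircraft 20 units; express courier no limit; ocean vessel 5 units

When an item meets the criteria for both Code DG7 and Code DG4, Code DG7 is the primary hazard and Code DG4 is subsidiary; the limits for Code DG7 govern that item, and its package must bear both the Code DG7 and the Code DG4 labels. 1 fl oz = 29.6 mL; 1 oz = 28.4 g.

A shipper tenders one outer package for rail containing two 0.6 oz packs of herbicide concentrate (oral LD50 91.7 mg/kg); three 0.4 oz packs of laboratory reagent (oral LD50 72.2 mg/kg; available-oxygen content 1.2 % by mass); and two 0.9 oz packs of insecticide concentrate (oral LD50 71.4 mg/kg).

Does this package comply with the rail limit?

Oral LD50 91.7 mg/kg meets the Code DG7 criterion (Toxic), so the herbicide concentrate is Code DG7.
Oral LD50 72.2 mg/kg meets the Code DG7 criterion (Toxic), so the laboratory reagent is Code DG7.
Insecticide concentrate: oral LD50 71.4 mg/kg < 100 mg/kg → Code DG7 (Toxic).
Code DG7 net quantity: (two 0.6 oz packs = 34.08 g) + (three 0.4 oz packs = 34.08 g) + (two 0.9 oz packs = 51.12 g) = 119.28 g.
119.28 g > 100 g (rail limit, Code DG7) — over the limit.

No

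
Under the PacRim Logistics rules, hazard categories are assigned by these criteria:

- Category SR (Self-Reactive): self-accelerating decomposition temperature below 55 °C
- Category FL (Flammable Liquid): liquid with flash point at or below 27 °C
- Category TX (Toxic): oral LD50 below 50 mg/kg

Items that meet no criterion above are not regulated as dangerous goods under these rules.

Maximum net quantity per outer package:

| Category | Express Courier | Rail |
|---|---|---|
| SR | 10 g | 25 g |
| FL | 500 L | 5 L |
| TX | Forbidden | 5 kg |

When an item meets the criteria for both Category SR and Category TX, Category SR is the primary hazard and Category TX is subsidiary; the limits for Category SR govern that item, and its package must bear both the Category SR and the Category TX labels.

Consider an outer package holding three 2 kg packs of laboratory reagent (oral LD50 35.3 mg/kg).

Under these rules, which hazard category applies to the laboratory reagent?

The laboratory reagent has oral LD50 35.3 mg/kg, which is < 50 mg/kg, so it is Category TX (Toxic).

Category TX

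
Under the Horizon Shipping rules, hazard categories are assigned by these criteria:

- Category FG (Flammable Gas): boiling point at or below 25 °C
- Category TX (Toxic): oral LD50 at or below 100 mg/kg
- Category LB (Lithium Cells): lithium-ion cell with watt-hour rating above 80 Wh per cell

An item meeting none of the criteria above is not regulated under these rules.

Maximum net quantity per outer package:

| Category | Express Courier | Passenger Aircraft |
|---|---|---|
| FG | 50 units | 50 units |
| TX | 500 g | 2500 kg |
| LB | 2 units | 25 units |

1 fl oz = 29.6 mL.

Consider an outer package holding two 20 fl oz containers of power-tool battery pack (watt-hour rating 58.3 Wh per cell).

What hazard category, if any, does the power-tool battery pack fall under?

watt-hour rating 58.3 Wh per cell is not above 80 Wh per cell, so Category LB does not apply.
No criterion is met, so the item is not regulated.

Not regulated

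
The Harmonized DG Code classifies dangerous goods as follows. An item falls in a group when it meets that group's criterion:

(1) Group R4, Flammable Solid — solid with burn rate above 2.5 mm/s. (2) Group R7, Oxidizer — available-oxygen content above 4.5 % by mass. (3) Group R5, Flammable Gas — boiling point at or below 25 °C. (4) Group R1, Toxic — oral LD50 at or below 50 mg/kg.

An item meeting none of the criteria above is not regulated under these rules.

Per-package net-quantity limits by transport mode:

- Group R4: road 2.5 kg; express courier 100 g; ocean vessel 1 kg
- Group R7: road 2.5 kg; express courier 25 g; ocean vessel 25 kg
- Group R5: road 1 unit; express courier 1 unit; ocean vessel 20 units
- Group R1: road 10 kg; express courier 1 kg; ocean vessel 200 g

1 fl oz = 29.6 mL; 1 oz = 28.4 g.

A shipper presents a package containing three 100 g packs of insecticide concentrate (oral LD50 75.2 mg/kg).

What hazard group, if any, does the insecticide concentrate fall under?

Not regulated

oral LD50 75.2 mg/kg is not below 50 mg/kg, so Group R1 does not apply.
No criterion is met, so the item is not regulated.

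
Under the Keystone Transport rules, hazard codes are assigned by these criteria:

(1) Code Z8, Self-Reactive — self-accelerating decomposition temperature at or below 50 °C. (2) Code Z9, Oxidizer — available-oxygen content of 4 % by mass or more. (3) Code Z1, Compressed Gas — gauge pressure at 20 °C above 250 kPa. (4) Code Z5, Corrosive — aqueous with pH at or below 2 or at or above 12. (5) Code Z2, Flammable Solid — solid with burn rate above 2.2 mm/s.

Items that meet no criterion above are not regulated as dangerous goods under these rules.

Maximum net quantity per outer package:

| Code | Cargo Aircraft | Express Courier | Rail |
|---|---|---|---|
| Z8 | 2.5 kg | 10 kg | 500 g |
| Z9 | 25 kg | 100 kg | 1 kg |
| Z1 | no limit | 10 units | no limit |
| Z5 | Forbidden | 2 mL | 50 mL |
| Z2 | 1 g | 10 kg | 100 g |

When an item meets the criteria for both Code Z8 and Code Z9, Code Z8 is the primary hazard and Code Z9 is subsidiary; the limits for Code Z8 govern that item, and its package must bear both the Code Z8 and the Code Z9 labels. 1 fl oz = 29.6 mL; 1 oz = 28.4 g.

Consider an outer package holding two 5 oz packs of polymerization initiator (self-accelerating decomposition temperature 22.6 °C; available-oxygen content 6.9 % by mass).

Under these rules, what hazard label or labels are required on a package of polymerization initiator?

Code Z8 and Z9

With self-accelerating decomposition temperature 22.6 °C (≤ 50 °C), the polymerization initiator falls in Code Z8.
Available-oxygen content 6.9 % by mass meets the Code Z9 criterion (Oxidizer), so the polymerization initiator is Code Z9.
By the precedence rule Code Z8 is primary and Code Z9 is subsidiary, and that rule requires both labels on the package.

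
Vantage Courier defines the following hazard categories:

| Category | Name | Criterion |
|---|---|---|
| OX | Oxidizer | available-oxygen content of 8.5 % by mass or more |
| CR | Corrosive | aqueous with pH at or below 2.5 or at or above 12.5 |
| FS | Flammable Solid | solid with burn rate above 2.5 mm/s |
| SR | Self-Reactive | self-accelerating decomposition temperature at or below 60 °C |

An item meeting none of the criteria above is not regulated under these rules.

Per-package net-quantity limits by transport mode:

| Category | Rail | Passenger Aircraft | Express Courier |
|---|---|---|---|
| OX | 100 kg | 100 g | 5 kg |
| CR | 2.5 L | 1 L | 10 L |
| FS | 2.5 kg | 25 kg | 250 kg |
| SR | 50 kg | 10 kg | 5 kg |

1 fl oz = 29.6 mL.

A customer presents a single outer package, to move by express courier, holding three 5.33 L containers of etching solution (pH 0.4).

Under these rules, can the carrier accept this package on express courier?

The etching solution has pH 0.4, which is ≤ 2.5, so it is Category CR (Corrosive).
Category CR quantity: three 5.33 L containers = 15.99 L.
15.99 L > 10 L (express courier limit, Category CR) — over the limit.

No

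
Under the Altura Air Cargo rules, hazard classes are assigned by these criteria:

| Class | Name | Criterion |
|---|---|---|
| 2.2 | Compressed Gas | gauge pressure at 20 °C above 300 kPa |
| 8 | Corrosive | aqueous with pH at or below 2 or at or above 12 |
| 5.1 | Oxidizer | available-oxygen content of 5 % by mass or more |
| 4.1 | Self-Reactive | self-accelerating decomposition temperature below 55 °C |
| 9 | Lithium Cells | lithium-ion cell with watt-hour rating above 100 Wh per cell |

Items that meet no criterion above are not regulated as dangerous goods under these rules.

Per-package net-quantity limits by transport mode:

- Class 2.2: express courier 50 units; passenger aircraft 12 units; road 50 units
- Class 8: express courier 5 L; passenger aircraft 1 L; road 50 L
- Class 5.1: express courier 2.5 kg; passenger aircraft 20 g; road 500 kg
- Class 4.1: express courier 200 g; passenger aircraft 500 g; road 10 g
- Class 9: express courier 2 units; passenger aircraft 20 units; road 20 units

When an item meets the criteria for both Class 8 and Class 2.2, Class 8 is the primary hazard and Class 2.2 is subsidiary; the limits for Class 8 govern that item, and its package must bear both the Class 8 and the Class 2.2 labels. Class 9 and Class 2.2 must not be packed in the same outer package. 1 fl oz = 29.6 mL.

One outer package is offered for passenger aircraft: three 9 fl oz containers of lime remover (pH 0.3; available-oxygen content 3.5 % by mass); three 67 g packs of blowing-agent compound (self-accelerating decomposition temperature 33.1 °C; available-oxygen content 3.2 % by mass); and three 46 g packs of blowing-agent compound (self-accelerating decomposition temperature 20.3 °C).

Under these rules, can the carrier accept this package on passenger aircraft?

pH 0.3 meets the Class 8 criterion (Corrosive), so the lime remover is Class 8.
Self-accelerating decomposition temperature 33.1 °C meets the Class 4.1 criterion (Self-Reactive), so the blowing-agent compound is Class 4.1.
With self-accelerating decomposition temperature 20.3 °C (< 55 °C), the blowing-agent compound falls in Class 4.1.
Class 8 quantity: three 9 fl oz containers = 799.2 mL.
That is within the Class 8 passenger aircraft limit of 1 L.
Class 4.1 net quantity: (three 67 g packs = 201 g) + (three 46 g packs = 138 g) = 339 g.
That is within the Class 4.1 passenger aircraft limit of 500 g.
The segregation rule (Class 9 with Class 2.2) does not apply to Class 8 with Class 4.1.
Every hazard class is within its passenger aircraft limit and no segregation rule is violated.

Yes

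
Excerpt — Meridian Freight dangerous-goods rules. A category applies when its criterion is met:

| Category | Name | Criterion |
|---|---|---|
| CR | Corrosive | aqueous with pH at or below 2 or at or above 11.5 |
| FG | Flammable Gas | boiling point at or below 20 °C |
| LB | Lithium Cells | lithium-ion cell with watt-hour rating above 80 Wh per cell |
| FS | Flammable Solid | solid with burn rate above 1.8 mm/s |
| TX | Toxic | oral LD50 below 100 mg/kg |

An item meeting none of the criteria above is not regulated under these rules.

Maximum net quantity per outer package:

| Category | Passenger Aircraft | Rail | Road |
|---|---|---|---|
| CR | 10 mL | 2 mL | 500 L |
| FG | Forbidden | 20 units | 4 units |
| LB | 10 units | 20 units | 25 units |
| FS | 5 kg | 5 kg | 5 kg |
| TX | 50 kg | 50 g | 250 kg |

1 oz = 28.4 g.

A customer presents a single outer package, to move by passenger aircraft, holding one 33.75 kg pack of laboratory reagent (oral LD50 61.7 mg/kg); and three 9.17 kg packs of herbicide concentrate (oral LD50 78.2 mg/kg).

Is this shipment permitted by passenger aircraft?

No

The laboratory reagent has oral LD50 61.7 mg/kg, which is < 100 mg/kg, so it is Category TX (Toxic).
The herbicide concentrate has oral LD50 78.2 mg/kg, which is < 100 mg/kg, so it is Category TX (Toxic).
Category TX net quantity: 33.75 kg + (three 9.17 kg packs = 27.51 kg) = 61.26 kg.
61.26 kg exceeds the passenger aircraft limit of 50 kg for Category TX.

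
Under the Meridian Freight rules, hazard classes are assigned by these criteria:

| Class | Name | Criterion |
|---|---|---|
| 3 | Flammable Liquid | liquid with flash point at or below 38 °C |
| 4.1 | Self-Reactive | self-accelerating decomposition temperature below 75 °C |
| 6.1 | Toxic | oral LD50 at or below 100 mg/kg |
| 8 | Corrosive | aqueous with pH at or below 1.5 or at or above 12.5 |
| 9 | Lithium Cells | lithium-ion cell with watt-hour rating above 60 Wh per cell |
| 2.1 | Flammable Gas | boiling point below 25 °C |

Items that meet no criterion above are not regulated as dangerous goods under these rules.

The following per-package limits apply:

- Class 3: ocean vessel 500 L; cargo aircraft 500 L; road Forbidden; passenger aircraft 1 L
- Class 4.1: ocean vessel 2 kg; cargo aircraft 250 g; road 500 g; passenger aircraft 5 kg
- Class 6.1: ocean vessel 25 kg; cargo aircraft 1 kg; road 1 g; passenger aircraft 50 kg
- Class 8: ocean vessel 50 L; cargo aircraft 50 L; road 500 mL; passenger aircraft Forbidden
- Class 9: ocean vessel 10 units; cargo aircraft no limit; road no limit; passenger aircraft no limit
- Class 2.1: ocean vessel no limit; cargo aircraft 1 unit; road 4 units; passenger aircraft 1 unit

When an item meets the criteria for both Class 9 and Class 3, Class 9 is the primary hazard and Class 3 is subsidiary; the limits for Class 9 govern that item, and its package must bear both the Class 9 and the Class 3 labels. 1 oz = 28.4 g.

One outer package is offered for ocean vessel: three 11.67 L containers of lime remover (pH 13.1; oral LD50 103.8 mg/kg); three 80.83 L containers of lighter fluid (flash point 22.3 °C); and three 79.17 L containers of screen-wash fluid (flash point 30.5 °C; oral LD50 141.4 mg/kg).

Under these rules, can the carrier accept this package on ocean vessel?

Yes

The lime remover has pH 13.1, which is ≥ 12.5, so it is Class 8 (Corrosive).
With flash point 22.3 °C (≤ 38 °C), the lighter fluid falls in Class 3.
With flash point 30.5 °C (≤ 38 °C), the screen-wash fluid falls in Class 3.
Class 3 net quantity: (three 80.83 L containers = 242.49 L) + (three 79.17 L containers = 237.51 L) = 480 L.
That is within the Class 3 ocean vessel limit of 500 L.
Class 8 quantity: three 11.67 L containers = 35.01 L.
35.01 L ≤ 50 L (ocean vessel limit, Class 8) — within limit.
Every hazard class is within its ocean vessel limit and no segregation rule is violated.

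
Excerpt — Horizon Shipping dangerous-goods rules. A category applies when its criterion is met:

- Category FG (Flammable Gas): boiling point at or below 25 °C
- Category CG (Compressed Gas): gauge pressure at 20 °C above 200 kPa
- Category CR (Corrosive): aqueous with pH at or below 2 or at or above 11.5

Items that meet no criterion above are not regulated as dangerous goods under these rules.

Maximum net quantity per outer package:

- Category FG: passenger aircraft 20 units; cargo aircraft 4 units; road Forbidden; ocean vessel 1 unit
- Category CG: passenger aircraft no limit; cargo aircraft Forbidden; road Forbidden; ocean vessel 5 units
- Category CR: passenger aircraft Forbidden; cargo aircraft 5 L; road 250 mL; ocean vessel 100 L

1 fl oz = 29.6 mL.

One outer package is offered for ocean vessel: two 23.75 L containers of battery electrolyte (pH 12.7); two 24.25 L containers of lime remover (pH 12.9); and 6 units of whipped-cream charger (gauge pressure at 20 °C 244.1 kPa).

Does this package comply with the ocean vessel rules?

No

With pH 12.7 (≥ 11.5), the battery electrolyte falls in Category CR.
The lime remover has pH 12.9, which is ≥ 11.5, so it is Category CR (Corrosive).
Gauge pressure at 20 °C 244.1 kPa meets the Category CG criterion (Compressed Gas), so the whipped-cream charger is Category CG.
Category CG quantity: 6 units.
That exceeds the Category CG ocean vessel limit of 5 units.
Category CR net quantity: (two 23.75 L containers = 47.5 L) + (two 24.25 L containers = 48.5 L) = 96 L.
96 L ≤ 100 L (ocean vessel limit, Category CR) — within limit.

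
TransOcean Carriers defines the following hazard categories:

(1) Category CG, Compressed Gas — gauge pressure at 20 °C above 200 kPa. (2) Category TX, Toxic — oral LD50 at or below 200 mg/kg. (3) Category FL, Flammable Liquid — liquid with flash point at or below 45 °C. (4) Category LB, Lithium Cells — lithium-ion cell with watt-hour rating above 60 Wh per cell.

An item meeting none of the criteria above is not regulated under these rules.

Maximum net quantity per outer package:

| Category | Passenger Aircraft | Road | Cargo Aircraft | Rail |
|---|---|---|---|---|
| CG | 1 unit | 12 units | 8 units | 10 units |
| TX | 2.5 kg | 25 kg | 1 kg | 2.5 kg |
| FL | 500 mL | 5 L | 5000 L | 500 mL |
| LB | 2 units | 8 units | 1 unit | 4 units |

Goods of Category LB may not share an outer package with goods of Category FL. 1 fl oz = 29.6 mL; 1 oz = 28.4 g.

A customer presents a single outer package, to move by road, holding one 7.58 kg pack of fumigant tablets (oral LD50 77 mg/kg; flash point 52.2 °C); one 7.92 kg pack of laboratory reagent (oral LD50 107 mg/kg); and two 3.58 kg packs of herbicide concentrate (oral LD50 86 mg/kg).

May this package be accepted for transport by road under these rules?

Yes

With oral LD50 77 mg/kg (≤ 200 mg/kg), the fumigant tablets fall in Category TX.
Oral LD50 107 mg/kg meets the Category TX criterion (Toxic), so the laboratory reagent is Category TX.
Oral LD50 86 mg/kg meets the Category TX criterion (Toxic), so the herbicide concentrate is Category TX.
Total Category TX: 7.58 kg + 7.92 kg + (two 3.58 kg packs = 7.16 kg) = 22.66 kg.
22.66 kg is within the road limit of 25 kg for Category TX.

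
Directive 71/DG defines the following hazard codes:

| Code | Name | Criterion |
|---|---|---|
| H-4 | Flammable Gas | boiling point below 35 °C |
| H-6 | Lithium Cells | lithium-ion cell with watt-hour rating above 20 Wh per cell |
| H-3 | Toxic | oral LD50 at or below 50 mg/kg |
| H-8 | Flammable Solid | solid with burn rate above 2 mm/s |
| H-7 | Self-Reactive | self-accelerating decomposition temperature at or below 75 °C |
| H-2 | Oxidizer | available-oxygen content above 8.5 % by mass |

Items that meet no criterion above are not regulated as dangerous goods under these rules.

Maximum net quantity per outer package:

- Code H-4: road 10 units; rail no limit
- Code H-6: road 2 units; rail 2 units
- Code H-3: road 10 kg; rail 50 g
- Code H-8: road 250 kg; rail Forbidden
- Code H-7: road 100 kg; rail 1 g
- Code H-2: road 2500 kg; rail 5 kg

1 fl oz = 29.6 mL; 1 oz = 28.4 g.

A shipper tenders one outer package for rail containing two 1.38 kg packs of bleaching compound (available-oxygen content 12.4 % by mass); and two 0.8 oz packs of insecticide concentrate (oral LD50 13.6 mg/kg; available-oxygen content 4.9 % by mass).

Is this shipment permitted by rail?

With available-oxygen content 12.4 % by mass (> 8.5 % by mass), the bleaching compound falls in Code H-2.
The insecticide concentrate has oral LD50 13.6 mg/kg, which is ≤ 50 mg/kg, so it is Code H-3 (Toxic).
Code H-2 quantity: two 1.38 kg packs = 2.76 kg.
2.76 kg is within the rail limit of 5 kg for Code H-2.
Code H-3 quantity: two 0.8 oz packs = 45.44 g.
45.44 g is within the rail limit of 50 g for Code H-3.
Every hazard code is within its rail limit and no segregation rule is violated.

Yes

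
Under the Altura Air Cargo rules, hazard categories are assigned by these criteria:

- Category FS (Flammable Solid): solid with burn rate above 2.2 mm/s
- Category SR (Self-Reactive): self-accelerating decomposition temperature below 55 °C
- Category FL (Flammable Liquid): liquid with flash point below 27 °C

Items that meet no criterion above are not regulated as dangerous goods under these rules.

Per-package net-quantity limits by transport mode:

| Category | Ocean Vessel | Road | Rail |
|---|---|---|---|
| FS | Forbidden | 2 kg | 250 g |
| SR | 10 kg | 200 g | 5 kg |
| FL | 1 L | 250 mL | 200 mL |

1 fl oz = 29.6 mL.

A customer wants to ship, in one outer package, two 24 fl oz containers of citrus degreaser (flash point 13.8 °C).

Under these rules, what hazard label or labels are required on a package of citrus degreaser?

The citrus degreaser has flash point 13.8 °C, which is < 27 °C, so it is Category FL (Flammable Liquid).
Only the Category FL label is required.

Category FL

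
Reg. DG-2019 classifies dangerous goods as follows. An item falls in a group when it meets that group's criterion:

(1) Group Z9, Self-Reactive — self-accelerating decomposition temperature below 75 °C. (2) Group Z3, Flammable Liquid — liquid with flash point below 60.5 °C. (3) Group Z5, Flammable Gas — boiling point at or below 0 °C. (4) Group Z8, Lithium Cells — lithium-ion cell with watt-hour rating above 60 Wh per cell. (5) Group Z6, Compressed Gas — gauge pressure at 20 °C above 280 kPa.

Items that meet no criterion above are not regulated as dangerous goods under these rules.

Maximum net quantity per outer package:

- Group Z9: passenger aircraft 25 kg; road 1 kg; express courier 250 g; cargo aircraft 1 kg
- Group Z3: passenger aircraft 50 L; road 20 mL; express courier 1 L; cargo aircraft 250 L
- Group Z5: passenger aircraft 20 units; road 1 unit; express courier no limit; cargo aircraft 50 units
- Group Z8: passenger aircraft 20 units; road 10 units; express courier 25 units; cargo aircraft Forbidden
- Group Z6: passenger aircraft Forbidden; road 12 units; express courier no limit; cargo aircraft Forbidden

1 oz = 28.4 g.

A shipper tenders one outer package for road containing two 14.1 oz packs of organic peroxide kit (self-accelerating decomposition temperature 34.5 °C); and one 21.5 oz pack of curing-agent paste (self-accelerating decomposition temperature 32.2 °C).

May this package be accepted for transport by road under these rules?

Organic peroxide kit: self-accelerating decomposition temperature 34.5 °C < 75 °C → Group Z9 (Self-Reactive).
Curing-agent paste: self-accelerating decomposition temperature 32.2 °C < 75 °C → Group Z9 (Self-Reactive).
Group Z9 net quantity: (two 14.1 oz packs = 800.88 g) + (one 21.5 oz pack = 610.6 g) = 1411.48 g.
1411.48 g > 1 kg (road limit, Group Z9) — over the limit.

No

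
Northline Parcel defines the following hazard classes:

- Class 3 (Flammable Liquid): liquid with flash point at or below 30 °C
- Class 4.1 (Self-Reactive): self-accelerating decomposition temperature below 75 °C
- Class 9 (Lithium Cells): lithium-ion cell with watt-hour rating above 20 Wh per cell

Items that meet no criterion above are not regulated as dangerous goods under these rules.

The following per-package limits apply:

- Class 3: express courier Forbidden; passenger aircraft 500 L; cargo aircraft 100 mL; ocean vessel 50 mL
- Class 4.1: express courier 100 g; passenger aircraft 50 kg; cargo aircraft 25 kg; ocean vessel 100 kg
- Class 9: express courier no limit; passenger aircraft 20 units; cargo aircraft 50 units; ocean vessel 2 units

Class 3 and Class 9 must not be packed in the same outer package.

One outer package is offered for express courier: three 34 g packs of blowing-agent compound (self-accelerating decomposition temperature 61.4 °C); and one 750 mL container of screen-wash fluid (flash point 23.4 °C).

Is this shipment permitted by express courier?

No

The blowing-agent compound has self-accelerating decomposition temperature 61.4 °C, which is < 75 °C, so it is Class 4.1 (Self-Reactive).
With flash point 23.4 °C (≤ 30 °C), the screen-wash fluid falls in Class 3.
Class 3 quantity: 750 mL.
By express courier, Class 3 is Forbidden regardless of quantity.
Class 4.1 quantity: three 34 g packs = 102 g.
102 g > 100 g (express courier limit, Class 4.1) — over the limit.
The segregation rule (Class 3 with Class 9) does not apply to Class 3 with Class 4.1.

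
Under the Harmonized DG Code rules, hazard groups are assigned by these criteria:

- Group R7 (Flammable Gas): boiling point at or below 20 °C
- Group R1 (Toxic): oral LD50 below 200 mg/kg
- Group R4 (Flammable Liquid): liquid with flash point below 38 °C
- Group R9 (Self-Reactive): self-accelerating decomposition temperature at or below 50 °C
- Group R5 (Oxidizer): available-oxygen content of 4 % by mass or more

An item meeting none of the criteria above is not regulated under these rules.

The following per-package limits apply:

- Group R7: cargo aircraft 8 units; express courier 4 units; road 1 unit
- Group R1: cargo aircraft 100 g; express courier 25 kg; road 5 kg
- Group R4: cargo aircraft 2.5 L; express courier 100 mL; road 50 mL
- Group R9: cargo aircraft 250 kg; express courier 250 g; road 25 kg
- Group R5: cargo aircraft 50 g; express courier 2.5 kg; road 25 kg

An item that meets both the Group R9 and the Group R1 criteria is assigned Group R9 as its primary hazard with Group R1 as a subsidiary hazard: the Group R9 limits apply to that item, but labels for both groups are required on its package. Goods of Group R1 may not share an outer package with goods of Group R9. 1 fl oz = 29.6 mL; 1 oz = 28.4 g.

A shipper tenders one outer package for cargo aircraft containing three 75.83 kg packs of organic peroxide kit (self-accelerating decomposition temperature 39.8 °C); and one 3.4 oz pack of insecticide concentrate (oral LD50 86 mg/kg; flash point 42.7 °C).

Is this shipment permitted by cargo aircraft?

No

With self-accelerating decomposition temperature 39.8 °C (≤ 50 °C), the organic peroxide kit falls in Group R9.
The insecticide concentrate has oral LD50 86 mg/kg, which is < 200 mg/kg, so it is Group R1 (Toxic).
Group R1 quantity: one 3.4 oz pack = 96.56 g.
96.56 g is within the cargo aircraft limit of 100 g for Group R1.
Group R9 quantity: three 75.83 kg packs = 227.49 kg.
That is within the Group R9 cargo aircraft limit of 250 kg.
Group R1 and Group R9 may not share an outer package.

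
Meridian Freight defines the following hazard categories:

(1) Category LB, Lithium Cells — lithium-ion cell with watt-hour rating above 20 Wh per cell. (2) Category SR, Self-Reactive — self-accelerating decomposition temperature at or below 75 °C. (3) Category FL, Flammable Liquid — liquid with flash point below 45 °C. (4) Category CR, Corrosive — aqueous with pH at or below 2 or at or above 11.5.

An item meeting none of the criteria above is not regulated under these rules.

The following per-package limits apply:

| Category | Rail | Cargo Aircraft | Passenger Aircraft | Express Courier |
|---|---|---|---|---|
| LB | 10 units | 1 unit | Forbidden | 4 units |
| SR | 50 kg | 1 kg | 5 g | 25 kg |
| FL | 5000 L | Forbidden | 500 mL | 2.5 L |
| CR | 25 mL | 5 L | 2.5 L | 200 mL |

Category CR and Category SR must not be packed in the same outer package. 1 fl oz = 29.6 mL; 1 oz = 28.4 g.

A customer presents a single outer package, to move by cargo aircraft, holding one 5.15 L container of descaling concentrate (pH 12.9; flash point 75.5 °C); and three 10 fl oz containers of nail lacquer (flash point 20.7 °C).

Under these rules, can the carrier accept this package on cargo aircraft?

The descaling concentrate has pH 12.9, which is ≥ 11.5, so it is Category CR (Corrosive).
With flash point 20.7 °C (< 45 °C), the nail lacquer falls in Category FL.
Category CR quantity: 5.15 L.
That exceeds the Category CR cargo aircraft limit of 5 L.
Category FL quantity: three 10 fl oz containers = 888 mL.
Category FL is Forbidden by cargo aircraft.
The segregation rule (Category CR with Category SR) does not apply to Category CR with Category FL.

No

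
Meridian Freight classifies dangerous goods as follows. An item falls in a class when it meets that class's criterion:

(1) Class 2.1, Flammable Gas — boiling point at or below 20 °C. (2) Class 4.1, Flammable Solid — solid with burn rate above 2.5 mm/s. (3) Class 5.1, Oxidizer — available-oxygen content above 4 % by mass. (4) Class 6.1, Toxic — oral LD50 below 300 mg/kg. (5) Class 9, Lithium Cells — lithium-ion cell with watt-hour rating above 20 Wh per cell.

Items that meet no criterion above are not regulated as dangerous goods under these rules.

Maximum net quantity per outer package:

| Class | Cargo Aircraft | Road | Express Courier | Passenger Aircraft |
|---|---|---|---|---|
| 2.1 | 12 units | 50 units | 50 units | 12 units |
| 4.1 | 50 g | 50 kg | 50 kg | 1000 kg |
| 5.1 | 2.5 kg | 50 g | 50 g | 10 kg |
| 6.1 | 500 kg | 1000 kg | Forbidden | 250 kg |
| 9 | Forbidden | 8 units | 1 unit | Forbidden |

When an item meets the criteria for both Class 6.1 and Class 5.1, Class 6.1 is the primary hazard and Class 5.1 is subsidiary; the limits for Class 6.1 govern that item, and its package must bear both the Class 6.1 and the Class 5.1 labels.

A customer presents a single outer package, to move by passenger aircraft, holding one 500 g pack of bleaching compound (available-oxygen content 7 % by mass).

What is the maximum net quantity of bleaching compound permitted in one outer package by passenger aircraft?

Bleaching compound: available-oxygen content 7 % by mass > 4 % by mass → Class 5.1 (Oxidizer).
The passenger aircraft limit for Class 5.1 is 10 kg.

10 kg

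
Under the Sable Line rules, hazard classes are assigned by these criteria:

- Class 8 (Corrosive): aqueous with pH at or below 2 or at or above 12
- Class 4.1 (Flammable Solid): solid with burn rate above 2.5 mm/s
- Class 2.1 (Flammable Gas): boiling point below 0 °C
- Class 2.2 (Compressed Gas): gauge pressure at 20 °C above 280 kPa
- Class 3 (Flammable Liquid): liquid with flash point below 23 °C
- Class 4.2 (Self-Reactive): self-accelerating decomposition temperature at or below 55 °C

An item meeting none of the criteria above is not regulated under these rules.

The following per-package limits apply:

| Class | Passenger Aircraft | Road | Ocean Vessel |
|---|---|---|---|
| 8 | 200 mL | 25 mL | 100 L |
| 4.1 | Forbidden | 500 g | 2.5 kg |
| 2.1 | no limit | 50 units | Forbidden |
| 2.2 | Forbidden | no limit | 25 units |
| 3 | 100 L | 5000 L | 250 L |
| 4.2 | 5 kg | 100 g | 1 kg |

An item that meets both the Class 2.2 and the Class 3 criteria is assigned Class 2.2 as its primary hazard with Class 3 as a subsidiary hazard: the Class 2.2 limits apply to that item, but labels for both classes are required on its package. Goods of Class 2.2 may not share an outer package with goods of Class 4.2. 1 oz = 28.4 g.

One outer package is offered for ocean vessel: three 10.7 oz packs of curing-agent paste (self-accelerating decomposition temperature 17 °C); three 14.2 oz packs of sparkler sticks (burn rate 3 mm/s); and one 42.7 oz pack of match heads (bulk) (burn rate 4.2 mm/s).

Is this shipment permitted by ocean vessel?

Curing-agent paste: self-accelerating decomposition temperature 17 °C ≤ 55 °C → Class 4.2 (Self-Reactive).
Sparkler sticks: burn rate 3 mm/s > 2.5 mm/s → Class 4.1 (Flammable Solid).
The match heads (bulk) have burn rate 4.2 mm/s, which is > 2.5 mm/s, so they are Class 4.1 (Flammable Solid).
Total Class 4.1: (three 14.2 oz packs = 1209.84 g) + (one 42.7 oz pack = 1212.68 g) = 2422.52 g.
2422.52 g is within the ocean vessel limit of 2.5 kg for Class 4.1.
Class 4.2 quantity: three 10.7 oz packs = 911.64 g.
911.64 g ≤ 1 kg (ocean vessel limit, Class 4.2) — within limit.
The segregation rule (Class 2.2 with Class 4.2) does not apply to Class 4.1 with Class 4.2.
Every hazard class is within its ocean vessel limit and no segregation rule is violated.

Yes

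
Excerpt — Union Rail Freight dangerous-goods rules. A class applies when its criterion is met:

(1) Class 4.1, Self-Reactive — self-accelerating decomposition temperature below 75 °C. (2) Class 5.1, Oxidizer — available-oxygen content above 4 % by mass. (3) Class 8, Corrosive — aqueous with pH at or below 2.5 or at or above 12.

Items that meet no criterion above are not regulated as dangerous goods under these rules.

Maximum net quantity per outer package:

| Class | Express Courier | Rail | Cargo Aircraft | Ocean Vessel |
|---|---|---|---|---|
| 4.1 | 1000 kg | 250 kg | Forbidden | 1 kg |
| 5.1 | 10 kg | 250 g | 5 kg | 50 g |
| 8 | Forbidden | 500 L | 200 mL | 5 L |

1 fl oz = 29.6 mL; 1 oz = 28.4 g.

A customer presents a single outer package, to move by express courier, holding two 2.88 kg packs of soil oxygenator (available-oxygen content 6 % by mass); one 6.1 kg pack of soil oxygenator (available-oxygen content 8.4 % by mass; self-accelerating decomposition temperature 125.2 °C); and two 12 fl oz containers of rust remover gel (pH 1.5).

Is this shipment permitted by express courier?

No

Available-oxygen content 6 % by mass meets the Class 5.1 criterion (Oxidizer), so the soil oxygenator is Class 5.1.
With available-oxygen content 8.4 % by mass (> 4 % by mass), the soil oxygenator falls in Class 5.1.
The rust remover gel has pH 1.5, which is ≤ 2.5, so it is Class 8 (Corrosive).
Class 8 quantity: two 12 fl oz containers = 710.4 mL.
Class 8 is Forbidden by express courier.
Total Class 5.1: (two 2.88 kg packs = 5.76 kg) + 6.1 kg = 11.86 kg.
11.86 kg exceeds the express courier limit of 10 kg for Class 5.1.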